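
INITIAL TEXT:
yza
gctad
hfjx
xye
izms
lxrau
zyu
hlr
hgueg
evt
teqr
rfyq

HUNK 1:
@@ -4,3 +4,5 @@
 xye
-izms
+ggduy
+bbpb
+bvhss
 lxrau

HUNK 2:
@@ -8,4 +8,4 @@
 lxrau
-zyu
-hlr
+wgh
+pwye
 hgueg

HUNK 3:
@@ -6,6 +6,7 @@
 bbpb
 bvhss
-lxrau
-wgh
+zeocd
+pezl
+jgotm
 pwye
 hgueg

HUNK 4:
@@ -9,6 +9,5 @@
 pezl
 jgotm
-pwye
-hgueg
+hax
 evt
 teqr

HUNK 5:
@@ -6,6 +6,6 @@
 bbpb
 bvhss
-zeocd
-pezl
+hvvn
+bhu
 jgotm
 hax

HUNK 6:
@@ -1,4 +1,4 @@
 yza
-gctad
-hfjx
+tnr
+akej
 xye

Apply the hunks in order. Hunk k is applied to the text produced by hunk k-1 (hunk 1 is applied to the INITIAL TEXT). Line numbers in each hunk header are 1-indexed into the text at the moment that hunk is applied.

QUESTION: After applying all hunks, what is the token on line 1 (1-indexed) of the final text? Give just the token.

Answer: yza

Derivation:
Hunk 1: at line 4 remove [izms] add [ggduy,bbpb,bvhss] -> 14 lines: yza gctad hfjx xye ggduy bbpb bvhss lxrau zyu hlr hgueg evt teqr rfyq
Hunk 2: at line 8 remove [zyu,hlr] add [wgh,pwye] -> 14 lines: yza gctad hfjx xye ggduy bbpb bvhss lxrau wgh pwye hgueg evt teqr rfyq
Hunk 3: at line 6 remove [lxrau,wgh] add [zeocd,pezl,jgotm] -> 15 lines: yza gctad hfjx xye ggduy bbpb bvhss zeocd pezl jgotm pwye hgueg evt teqr rfyq
Hunk 4: at line 9 remove [pwye,hgueg] add [hax] -> 14 lines: yza gctad hfjx xye ggduy bbpb bvhss zeocd pezl jgotm hax evt teqr rfyq
Hunk 5: at line 6 remove [zeocd,pezl] add [hvvn,bhu] -> 14 lines: yza gctad hfjx xye ggduy bbpb bvhss hvvn bhu jgotm hax evt teqr rfyq
Hunk 6: at line 1 remove [gctad,hfjx] add [tnr,akej] -> 14 lines: yza tnr akej xye ggduy bbpb bvhss hvvn bhu jgotm hax evt teqr rfyq
Final line 1: yza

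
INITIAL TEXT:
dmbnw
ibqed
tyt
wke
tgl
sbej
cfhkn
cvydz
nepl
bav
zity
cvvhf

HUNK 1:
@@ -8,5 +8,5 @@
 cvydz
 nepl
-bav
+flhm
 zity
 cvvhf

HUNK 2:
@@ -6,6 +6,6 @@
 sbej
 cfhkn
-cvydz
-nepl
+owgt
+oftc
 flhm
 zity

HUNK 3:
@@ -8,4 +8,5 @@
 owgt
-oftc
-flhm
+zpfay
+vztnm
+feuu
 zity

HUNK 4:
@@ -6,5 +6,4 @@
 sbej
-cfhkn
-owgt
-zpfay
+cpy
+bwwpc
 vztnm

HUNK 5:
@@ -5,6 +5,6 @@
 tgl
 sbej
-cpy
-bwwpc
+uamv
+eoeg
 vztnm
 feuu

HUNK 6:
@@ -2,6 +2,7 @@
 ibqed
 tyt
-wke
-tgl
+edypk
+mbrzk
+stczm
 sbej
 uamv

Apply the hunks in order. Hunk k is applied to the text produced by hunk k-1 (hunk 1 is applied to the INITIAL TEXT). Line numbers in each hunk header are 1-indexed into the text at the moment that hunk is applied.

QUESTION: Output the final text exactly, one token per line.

Answer: dmbnw
ibqed
tyt
edypk
mbrzk
stczm
sbej
uamv
eoeg
vztnm
feuu
zity
cvvhf

Derivation:
Hunk 1: at line 8 remove [bav] add [flhm] -> 12 lines: dmbnw ibqed tyt wke tgl sbej cfhkn cvydz nepl flhm zity cvvhf
Hunk 2: at line 6 remove [cvydz,nepl] add [owgt,oftc] -> 12 lines: dmbnw ibqed tyt wke tgl sbej cfhkn owgt oftc flhm zity cvvhf
Hunk 3: at line 8 remove [oftc,flhm] add [zpfay,vztnm,feuu] -> 13 lines: dmbnw ibqed tyt wke tgl sbej cfhkn owgt zpfay vztnm feuu zity cvvhf
Hunk 4: at line 6 remove [cfhkn,owgt,zpfay] add [cpy,bwwpc] -> 12 lines: dmbnw ibqed tyt wke tgl sbej cpy bwwpc vztnm feuu zity cvvhf
Hunk 5: at line 5 remove [cpy,bwwpc] add [uamv,eoeg] -> 12 lines: dmbnw ibqed tyt wke tgl sbej uamv eoeg vztnm feuu zity cvvhf
Hunk 6: at line 2 remove [wke,tgl] add [edypk,mbrzk,stczm] -> 13 lines: dmbnw ibqed tyt edypk mbrzk stczm sbej uamv eoeg vztnm feuu zity cvvhf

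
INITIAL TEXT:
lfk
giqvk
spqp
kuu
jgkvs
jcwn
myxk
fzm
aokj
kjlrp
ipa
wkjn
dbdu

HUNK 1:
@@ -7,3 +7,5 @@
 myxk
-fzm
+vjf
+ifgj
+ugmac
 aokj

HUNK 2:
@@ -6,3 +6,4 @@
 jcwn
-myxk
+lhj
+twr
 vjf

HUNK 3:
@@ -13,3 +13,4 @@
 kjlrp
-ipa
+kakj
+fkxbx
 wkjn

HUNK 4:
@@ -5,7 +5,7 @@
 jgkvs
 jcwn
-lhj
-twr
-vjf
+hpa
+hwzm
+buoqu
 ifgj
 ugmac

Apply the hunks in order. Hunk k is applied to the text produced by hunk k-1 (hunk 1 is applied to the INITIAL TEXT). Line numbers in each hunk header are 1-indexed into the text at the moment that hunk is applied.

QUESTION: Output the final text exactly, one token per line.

Answer: lfk
giqvk
spqp
kuu
jgkvs
jcwn
hpa
hwzm
buoqu
ifgj
ugmac
aokj
kjlrp
kakj
fkxbx
wkjn
dbdu

Derivation:
Hunk 1: at line 7 remove [fzm] add [vjf,ifgj,ugmac] -> 15 lines: lfk giqvk spqp kuu jgkvs jcwn myxk vjf ifgj ugmac aokj kjlrp ipa wkjn dbdu
Hunk 2: at line 6 remove [myxk] add [lhj,twr] -> 16 lines: lfk giqvk spqp kuu jgkvs jcwn lhj twr vjf ifgj ugmac aokj kjlrp ipa wkjn dbdu
Hunk 3: at line 13 remove [ipa] add [kakj,fkxbx] -> 17 lines: lfk giqvk spqp kuu jgkvs jcwn lhj twr vjf ifgj ugmac aokj kjlrp kakj fkxbx wkjn dbdu
Hunk 4: at line 5 remove [lhj,twr,vjf] add [hpa,hwzm,buoqu] -> 17 lines: lfk giqvk spqp kuu jgkvs jcwn hpa hwzm buoqu ifgj ugmac aokj kjlrp kakj fkxbx wkjn dbdu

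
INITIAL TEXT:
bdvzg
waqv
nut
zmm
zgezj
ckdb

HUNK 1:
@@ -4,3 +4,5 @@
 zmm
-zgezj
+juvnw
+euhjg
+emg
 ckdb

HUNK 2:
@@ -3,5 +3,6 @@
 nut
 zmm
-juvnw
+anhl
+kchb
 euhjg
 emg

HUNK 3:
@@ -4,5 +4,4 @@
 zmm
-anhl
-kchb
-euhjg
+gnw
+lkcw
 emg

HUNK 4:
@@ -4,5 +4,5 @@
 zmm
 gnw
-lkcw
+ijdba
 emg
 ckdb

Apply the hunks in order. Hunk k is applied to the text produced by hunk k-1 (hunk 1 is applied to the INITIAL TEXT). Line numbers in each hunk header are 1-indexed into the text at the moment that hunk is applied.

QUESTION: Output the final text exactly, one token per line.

Hunk 1: at line 4 remove [zgezj] add [juvnw,euhjg,emg] -> 8 lines: bdvzg waqv nut zmm juvnw euhjg emg ckdb
Hunk 2: at line 3 remove [juvnw] add [anhl,kchb] -> 9 lines: bdvzg waqv nut zmm anhl kchb euhjg emg ckdb
Hunk 3: at line 4 remove [anhl,kchb,euhjg] add [gnw,lkcw] -> 8 lines: bdvzg waqv nut zmm gnw lkcw emg ckdb
Hunk 4: at line 4 remove [lkcw] add [ijdba] -> 8 lines: bdvzg waqv nut zmm gnw ijdba emg ckdb

Answer: bdvzg
waqv
nut
zmm
gnw
ijdba
emg
ckdb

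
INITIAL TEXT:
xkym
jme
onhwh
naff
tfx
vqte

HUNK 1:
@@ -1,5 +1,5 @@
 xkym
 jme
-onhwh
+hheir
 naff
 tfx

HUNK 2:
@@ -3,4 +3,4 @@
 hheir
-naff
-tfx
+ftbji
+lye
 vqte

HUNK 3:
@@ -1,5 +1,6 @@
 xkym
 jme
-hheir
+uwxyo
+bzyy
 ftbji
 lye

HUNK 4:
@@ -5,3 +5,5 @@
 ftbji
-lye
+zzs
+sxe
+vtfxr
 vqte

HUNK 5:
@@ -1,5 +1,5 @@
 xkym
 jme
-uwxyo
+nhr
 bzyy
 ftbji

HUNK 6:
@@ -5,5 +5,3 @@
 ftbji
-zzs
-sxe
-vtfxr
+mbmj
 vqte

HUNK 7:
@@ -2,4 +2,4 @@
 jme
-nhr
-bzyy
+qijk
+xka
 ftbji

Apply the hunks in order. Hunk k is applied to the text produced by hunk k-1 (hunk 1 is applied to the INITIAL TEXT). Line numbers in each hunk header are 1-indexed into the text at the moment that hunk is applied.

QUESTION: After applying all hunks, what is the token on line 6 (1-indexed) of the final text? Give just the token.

Hunk 1: at line 1 remove [onhwh] add [hheir] -> 6 lines: xkym jme hheir naff tfx vqte
Hunk 2: at line 3 remove [naff,tfx] add [ftbji,lye] -> 6 lines: xkym jme hheir ftbji lye vqte
Hunk 3: at line 1 remove [hheir] add [uwxyo,bzyy] -> 7 lines: xkym jme uwxyo bzyy ftbji lye vqte
Hunk 4: at line 5 remove [lye] add [zzs,sxe,vtfxr] -> 9 lines: xkym jme uwxyo bzyy ftbji zzs sxe vtfxr vqte
Hunk 5: at line 1 remove [uwxyo] add [nhr] -> 9 lines: xkym jme nhr bzyy ftbji zzs sxe vtfxr vqte
Hunk 6: at line 5 remove [zzs,sxe,vtfxr] add [mbmj] -> 7 lines: xkym jme nhr bzyy ftbji mbmj vqte
Hunk 7: at line 2 remove [nhr,bzyy] add [qijk,xka] -> 7 lines: xkym jme qijk xka ftbji mbmj vqte
Final line 6: mbmj

Answer: mbmj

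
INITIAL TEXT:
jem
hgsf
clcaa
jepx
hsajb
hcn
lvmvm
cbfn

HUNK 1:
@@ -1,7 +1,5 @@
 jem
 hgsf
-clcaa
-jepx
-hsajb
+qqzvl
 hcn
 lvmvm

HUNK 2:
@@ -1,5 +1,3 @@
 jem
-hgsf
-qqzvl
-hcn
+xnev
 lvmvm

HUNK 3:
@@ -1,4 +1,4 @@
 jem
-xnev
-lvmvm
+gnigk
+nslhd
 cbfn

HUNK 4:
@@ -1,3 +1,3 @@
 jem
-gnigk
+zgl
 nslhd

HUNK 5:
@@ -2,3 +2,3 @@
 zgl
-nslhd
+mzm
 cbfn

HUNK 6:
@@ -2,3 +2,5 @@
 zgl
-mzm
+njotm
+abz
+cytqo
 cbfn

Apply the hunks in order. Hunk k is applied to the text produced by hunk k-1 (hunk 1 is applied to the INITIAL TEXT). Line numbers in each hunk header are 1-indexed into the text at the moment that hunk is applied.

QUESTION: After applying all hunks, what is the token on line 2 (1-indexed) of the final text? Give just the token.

Hunk 1: at line 1 remove [clcaa,jepx,hsajb] add [qqzvl] -> 6 lines: jem hgsf qqzvl hcn lvmvm cbfn
Hunk 2: at line 1 remove [hgsf,qqzvl,hcn] add [xnev] -> 4 lines: jem xnev lvmvm cbfn
Hunk 3: at line 1 remove [xnev,lvmvm] add [gnigk,nslhd] -> 4 lines: jem gnigk nslhd cbfn
Hunk 4: at line 1 remove [gnigk] add [zgl] -> 4 lines: jem zgl nslhd cbfn
Hunk 5: at line 2 remove [nslhd] add [mzm] -> 4 lines: jem zgl mzm cbfn
Hunk 6: at line 2 remove [mzm] add [njotm,abz,cytqo] -> 6 lines: jem zgl njotm abz cytqo cbfn
Final line 2: zgl

Answer: zgl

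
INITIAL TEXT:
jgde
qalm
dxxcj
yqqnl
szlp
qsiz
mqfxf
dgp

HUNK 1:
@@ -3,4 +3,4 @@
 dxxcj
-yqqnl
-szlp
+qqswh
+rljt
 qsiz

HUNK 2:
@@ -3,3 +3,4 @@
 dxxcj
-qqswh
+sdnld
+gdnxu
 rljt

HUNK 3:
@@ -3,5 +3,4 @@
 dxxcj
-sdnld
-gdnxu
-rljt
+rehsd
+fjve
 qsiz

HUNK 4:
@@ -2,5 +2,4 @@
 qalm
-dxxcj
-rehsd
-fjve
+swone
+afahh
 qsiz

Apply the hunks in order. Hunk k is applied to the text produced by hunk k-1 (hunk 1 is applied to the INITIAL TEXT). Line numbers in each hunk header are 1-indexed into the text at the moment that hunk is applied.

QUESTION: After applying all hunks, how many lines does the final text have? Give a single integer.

Hunk 1: at line 3 remove [yqqnl,szlp] add [qqswh,rljt] -> 8 lines: jgde qalm dxxcj qqswh rljt qsiz mqfxf dgp
Hunk 2: at line 3 remove [qqswh] add [sdnld,gdnxu] -> 9 lines: jgde qalm dxxcj sdnld gdnxu rljt qsiz mqfxf dgp
Hunk 3: at line 3 remove [sdnld,gdnxu,rljt] add [rehsd,fjve] -> 8 lines: jgde qalm dxxcj rehsd fjve qsiz mqfxf dgp
Hunk 4: at line 2 remove [dxxcj,rehsd,fjve] add [swone,afahh] -> 7 lines: jgde qalm swone afahh qsiz mqfxf dgp
Final line count: 7

Answer: 7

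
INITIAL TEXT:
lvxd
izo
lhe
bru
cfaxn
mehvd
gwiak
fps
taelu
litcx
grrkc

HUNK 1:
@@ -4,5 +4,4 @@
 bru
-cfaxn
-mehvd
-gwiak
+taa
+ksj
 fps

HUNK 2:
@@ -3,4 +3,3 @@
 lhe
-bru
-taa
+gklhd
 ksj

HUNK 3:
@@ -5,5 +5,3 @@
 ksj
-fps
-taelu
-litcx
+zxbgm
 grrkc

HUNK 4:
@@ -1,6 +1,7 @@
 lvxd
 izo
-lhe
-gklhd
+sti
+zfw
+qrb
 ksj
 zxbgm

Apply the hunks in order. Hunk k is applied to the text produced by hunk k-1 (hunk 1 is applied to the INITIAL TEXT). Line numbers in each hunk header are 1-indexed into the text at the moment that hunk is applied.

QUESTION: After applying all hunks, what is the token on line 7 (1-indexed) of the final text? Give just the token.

Answer: zxbgm

Derivation:
Hunk 1: at line 4 remove [cfaxn,mehvd,gwiak] add [taa,ksj] -> 10 lines: lvxd izo lhe bru taa ksj fps taelu litcx grrkc
Hunk 2: at line 3 remove [bru,taa] add [gklhd] -> 9 lines: lvxd izo lhe gklhd ksj fps taelu litcx grrkc
Hunk 3: at line 5 remove [fps,taelu,litcx] add [zxbgm] -> 7 lines: lvxd izo lhe gklhd ksj zxbgm grrkc
Hunk 4: at line 1 remove [lhe,gklhd] add [sti,zfw,qrb] -> 8 lines: lvxd izo sti zfw qrb ksj zxbgm grrkc
Final line 7: zxbgm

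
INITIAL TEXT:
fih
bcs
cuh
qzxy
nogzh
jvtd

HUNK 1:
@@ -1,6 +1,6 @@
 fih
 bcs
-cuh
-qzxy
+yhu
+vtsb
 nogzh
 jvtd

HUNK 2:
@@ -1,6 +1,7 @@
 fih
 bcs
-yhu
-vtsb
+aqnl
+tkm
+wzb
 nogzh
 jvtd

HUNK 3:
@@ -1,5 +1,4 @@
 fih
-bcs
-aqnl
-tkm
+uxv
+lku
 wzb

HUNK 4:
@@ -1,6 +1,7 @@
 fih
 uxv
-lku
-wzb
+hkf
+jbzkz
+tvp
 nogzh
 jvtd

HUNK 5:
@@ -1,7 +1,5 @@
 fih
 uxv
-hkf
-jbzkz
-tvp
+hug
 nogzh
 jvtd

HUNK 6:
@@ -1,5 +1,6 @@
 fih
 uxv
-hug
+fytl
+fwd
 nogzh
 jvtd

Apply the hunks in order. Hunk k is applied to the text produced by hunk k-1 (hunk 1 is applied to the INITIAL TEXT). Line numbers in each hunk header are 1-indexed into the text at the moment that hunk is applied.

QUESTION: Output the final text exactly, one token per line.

Hunk 1: at line 1 remove [cuh,qzxy] add [yhu,vtsb] -> 6 lines: fih bcs yhu vtsb nogzh jvtd
Hunk 2: at line 1 remove [yhu,vtsb] add [aqnl,tkm,wzb] -> 7 lines: fih bcs aqnl tkm wzb nogzh jvtd
Hunk 3: at line 1 remove [bcs,aqnl,tkm] add [uxv,lku] -> 6 lines: fih uxv lku wzb nogzh jvtd
Hunk 4: at line 1 remove [lku,wzb] add [hkf,jbzkz,tvp] -> 7 lines: fih uxv hkf jbzkz tvp nogzh jvtd
Hunk 5: at line 1 remove [hkf,jbzkz,tvp] add [hug] -> 5 lines: fih uxv hug nogzh jvtd
Hunk 6: at line 1 remove [hug] add [fytl,fwd] -> 6 lines: fih uxv fytl fwd nogzh jvtd

Answer: fih
uxv
fytl
fwd
nogzh
jvtd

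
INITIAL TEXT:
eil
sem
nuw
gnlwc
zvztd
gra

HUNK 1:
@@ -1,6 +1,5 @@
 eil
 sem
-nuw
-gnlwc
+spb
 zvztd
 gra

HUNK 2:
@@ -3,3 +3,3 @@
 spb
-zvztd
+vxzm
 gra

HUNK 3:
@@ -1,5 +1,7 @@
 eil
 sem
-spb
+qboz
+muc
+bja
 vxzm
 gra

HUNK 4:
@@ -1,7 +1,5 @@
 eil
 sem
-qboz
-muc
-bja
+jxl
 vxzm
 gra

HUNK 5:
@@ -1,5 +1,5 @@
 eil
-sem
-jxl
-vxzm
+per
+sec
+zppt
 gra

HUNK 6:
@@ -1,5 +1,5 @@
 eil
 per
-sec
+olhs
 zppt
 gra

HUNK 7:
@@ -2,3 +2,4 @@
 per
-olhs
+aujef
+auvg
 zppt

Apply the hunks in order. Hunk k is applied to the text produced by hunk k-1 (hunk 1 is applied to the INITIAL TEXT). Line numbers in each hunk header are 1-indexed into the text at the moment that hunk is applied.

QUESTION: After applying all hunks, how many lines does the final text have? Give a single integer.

Answer: 6

Derivation:
Hunk 1: at line 1 remove [nuw,gnlwc] add [spb] -> 5 lines: eil sem spb zvztd gra
Hunk 2: at line 3 remove [zvztd] add [vxzm] -> 5 lines: eil sem spb vxzm gra
Hunk 3: at line 1 remove [spb] add [qboz,muc,bja] -> 7 lines: eil sem qboz muc bja vxzm gra
Hunk 4: at line 1 remove [qboz,muc,bja] add [jxl] -> 5 lines: eil sem jxl vxzm gra
Hunk 5: at line 1 remove [sem,jxl,vxzm] add [per,sec,zppt] -> 5 lines: eil per sec zppt gra
Hunk 6: at line 1 remove [sec] add [olhs] -> 5 lines: eil per olhs zppt gra
Hunk 7: at line 2 remove [olhs] add [aujef,auvg] -> 6 lines: eil per aujef auvg zppt gra
Final line count: 6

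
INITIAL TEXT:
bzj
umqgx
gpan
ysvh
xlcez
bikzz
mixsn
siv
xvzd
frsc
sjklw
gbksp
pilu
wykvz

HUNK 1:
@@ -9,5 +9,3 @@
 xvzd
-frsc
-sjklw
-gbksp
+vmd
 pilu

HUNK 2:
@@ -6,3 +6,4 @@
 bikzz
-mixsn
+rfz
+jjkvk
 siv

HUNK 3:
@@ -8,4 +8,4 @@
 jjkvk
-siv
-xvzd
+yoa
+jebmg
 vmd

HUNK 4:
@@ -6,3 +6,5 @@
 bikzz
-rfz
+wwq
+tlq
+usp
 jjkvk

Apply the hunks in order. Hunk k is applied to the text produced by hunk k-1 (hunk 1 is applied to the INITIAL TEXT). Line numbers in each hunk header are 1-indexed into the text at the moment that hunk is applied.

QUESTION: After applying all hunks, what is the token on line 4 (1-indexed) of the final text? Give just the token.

Answer: ysvh

Derivation:
Hunk 1: at line 9 remove [frsc,sjklw,gbksp] add [vmd] -> 12 lines: bzj umqgx gpan ysvh xlcez bikzz mixsn siv xvzd vmd pilu wykvz
Hunk 2: at line 6 remove [mixsn] add [rfz,jjkvk] -> 13 lines: bzj umqgx gpan ysvh xlcez bikzz rfz jjkvk siv xvzd vmd pilu wykvz
Hunk 3: at line 8 remove [siv,xvzd] add [yoa,jebmg] -> 13 lines: bzj umqgx gpan ysvh xlcez bikzz rfz jjkvk yoa jebmg vmd pilu wykvz
Hunk 4: at line 6 remove [rfz] add [wwq,tlq,usp] -> 15 lines: bzj umqgx gpan ysvh xlcez bikzz wwq tlq usp jjkvk yoa jebmg vmd pilu wykvz
Final line 4: ysvh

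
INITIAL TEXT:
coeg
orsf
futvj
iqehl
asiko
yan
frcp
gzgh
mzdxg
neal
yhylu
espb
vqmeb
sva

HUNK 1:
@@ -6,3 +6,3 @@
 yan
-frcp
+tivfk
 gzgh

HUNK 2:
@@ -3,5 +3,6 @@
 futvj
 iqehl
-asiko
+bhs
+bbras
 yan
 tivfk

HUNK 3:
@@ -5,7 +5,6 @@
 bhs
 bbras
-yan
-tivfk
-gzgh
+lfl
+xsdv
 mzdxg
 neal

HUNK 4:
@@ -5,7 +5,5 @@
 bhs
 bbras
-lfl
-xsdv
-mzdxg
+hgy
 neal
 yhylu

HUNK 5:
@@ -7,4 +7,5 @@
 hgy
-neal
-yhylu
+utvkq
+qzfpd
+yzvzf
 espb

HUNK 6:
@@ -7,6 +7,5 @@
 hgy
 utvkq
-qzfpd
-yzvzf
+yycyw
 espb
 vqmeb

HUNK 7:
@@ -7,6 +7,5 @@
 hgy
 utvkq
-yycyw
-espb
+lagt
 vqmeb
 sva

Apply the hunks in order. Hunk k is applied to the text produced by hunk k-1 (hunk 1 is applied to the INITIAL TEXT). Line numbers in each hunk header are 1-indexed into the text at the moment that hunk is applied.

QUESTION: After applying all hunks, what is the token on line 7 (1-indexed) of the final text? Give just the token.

Answer: hgy

Derivation:
Hunk 1: at line 6 remove [frcp] add [tivfk] -> 14 lines: coeg orsf futvj iqehl asiko yan tivfk gzgh mzdxg neal yhylu espb vqmeb sva
Hunk 2: at line 3 remove [asiko] add [bhs,bbras] -> 15 lines: coeg orsf futvj iqehl bhs bbras yan tivfk gzgh mzdxg neal yhylu espb vqmeb sva
Hunk 3: at line 5 remove [yan,tivfk,gzgh] add [lfl,xsdv] -> 14 lines: coeg orsf futvj iqehl bhs bbras lfl xsdv mzdxg neal yhylu espb vqmeb sva
Hunk 4: at line 5 remove [lfl,xsdv,mzdxg] add [hgy] -> 12 lines: coeg orsf futvj iqehl bhs bbras hgy neal yhylu espb vqmeb sva
Hunk 5: at line 7 remove [neal,yhylu] add [utvkq,qzfpd,yzvzf] -> 13 lines: coeg orsf futvj iqehl bhs bbras hgy utvkq qzfpd yzvzf espb vqmeb sva
Hunk 6: at line 7 remove [qzfpd,yzvzf] add [yycyw] -> 12 lines: coeg orsf futvj iqehl bhs bbras hgy utvkq yycyw espb vqmeb sva
Hunk 7: at line 7 remove [yycyw,espb] add [lagt] -> 11 lines: coeg orsf futvj iqehl bhs bbras hgy utvkq lagt vqmeb sva
Final line 7: hgy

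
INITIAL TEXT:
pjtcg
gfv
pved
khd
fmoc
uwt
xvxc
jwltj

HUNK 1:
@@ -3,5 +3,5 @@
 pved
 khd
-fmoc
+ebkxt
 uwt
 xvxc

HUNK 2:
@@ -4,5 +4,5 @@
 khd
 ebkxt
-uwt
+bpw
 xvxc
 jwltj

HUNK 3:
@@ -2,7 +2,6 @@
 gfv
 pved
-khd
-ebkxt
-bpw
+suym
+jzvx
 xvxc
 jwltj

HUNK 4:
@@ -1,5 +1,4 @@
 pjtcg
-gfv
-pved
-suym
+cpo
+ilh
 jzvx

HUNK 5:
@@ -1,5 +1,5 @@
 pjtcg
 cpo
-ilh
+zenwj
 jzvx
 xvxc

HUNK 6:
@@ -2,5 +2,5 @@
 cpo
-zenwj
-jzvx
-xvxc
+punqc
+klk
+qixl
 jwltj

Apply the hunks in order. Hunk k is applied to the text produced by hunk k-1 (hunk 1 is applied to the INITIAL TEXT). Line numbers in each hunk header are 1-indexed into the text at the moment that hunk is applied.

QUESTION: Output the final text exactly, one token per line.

Hunk 1: at line 3 remove [fmoc] add [ebkxt] -> 8 lines: pjtcg gfv pved khd ebkxt uwt xvxc jwltj
Hunk 2: at line 4 remove [uwt] add [bpw] -> 8 lines: pjtcg gfv pved khd ebkxt bpw xvxc jwltj
Hunk 3: at line 2 remove [khd,ebkxt,bpw] add [suym,jzvx] -> 7 lines: pjtcg gfv pved suym jzvx xvxc jwltj
Hunk 4: at line 1 remove [gfv,pved,suym] add [cpo,ilh] -> 6 lines: pjtcg cpo ilh jzvx xvxc jwltj
Hunk 5: at line 1 remove [ilh] add [zenwj] -> 6 lines: pjtcg cpo zenwj jzvx xvxc jwltj
Hunk 6: at line 2 remove [zenwj,jzvx,xvxc] add [punqc,klk,qixl] -> 6 lines: pjtcg cpo punqc klk qixl jwltj

Answer: pjtcg
cpo
punqc
klk
qixl
jwltj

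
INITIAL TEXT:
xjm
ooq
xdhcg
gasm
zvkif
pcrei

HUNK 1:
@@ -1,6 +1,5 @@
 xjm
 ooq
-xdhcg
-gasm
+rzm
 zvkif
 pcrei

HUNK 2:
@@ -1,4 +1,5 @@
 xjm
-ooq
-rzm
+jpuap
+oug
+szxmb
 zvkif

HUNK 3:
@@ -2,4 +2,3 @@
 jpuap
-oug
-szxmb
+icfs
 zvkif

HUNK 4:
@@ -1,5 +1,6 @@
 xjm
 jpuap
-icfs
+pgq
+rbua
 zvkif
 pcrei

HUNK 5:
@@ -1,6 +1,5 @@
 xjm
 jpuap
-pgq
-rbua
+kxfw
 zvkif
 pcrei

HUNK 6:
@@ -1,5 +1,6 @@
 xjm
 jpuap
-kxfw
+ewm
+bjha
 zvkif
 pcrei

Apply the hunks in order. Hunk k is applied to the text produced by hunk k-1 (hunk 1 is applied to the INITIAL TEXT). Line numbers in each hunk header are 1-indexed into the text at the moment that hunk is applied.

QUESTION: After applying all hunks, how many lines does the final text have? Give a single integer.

Answer: 6

Derivation:
Hunk 1: at line 1 remove [xdhcg,gasm] add [rzm] -> 5 lines: xjm ooq rzm zvkif pcrei
Hunk 2: at line 1 remove [ooq,rzm] add [jpuap,oug,szxmb] -> 6 lines: xjm jpuap oug szxmb zvkif pcrei
Hunk 3: at line 2 remove [oug,szxmb] add [icfs] -> 5 lines: xjm jpuap icfs zvkif pcrei
Hunk 4: at line 1 remove [icfs] add [pgq,rbua] -> 6 lines: xjm jpuap pgq rbua zvkif pcrei
Hunk 5: at line 1 remove [pgq,rbua] add [kxfw] -> 5 lines: xjm jpuap kxfw zvkif pcrei
Hunk 6: at line 1 remove [kxfw] add [ewm,bjha] -> 6 lines: xjm jpuap ewm bjha zvkif pcrei
Final line count: 6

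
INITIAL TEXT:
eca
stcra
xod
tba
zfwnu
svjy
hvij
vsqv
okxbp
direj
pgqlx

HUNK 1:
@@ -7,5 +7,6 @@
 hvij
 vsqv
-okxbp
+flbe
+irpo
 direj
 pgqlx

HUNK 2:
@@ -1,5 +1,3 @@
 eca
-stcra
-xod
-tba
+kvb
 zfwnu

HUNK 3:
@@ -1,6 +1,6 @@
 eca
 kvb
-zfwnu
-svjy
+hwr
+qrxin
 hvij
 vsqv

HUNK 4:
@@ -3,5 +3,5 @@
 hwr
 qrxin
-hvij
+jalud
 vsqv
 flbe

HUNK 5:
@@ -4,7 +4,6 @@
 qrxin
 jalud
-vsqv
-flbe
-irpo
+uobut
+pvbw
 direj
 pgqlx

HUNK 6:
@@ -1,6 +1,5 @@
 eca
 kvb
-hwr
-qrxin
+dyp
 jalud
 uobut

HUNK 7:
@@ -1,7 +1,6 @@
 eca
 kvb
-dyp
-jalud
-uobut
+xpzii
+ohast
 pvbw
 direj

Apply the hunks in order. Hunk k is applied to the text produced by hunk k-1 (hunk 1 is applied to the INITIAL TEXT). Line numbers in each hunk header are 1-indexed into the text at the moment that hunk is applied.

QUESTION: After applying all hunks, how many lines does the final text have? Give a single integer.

Answer: 7

Derivation:
Hunk 1: at line 7 remove [okxbp] add [flbe,irpo] -> 12 lines: eca stcra xod tba zfwnu svjy hvij vsqv flbe irpo direj pgqlx
Hunk 2: at line 1 remove [stcra,xod,tba] add [kvb] -> 10 lines: eca kvb zfwnu svjy hvij vsqv flbe irpo direj pgqlx
Hunk 3: at line 1 remove [zfwnu,svjy] add [hwr,qrxin] -> 10 lines: eca kvb hwr qrxin hvij vsqv flbe irpo direj pgqlx
Hunk 4: at line 3 remove [hvij] add [jalud] -> 10 lines: eca kvb hwr qrxin jalud vsqv flbe irpo direj pgqlx
Hunk 5: at line 4 remove [vsqv,flbe,irpo] add [uobut,pvbw] -> 9 lines: eca kvb hwr qrxin jalud uobut pvbw direj pgqlx
Hunk 6: at line 1 remove [hwr,qrxin] add [dyp] -> 8 lines: eca kvb dyp jalud uobut pvbw direj pgqlx
Hunk 7: at line 1 remove [dyp,jalud,uobut] add [xpzii,ohast] -> 7 lines: eca kvb xpzii ohast pvbw direj pgqlx
Final line count: 7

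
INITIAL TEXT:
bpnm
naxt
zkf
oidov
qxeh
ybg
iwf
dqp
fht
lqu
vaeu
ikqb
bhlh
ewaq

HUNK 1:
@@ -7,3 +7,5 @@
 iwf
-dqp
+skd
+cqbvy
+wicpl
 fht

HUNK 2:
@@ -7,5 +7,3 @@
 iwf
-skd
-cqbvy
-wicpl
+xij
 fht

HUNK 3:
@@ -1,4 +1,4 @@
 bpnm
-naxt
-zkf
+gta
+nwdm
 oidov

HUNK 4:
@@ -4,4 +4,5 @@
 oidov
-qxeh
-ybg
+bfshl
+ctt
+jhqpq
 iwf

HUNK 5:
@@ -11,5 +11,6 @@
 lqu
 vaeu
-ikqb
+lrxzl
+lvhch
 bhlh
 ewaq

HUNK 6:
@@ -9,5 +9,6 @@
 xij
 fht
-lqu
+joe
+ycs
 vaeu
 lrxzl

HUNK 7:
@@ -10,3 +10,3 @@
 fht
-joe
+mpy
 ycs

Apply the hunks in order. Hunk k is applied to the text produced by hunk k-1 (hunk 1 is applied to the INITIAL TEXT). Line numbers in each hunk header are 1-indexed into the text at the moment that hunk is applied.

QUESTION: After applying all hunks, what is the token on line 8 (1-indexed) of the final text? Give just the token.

Hunk 1: at line 7 remove [dqp] add [skd,cqbvy,wicpl] -> 16 lines: bpnm naxt zkf oidov qxeh ybg iwf skd cqbvy wicpl fht lqu vaeu ikqb bhlh ewaq
Hunk 2: at line 7 remove [skd,cqbvy,wicpl] add [xij] -> 14 lines: bpnm naxt zkf oidov qxeh ybg iwf xij fht lqu vaeu ikqb bhlh ewaq
Hunk 3: at line 1 remove [naxt,zkf] add [gta,nwdm] -> 14 lines: bpnm gta nwdm oidov qxeh ybg iwf xij fht lqu vaeu ikqb bhlh ewaq
Hunk 4: at line 4 remove [qxeh,ybg] add [bfshl,ctt,jhqpq] -> 15 lines: bpnm gta nwdm oidov bfshl ctt jhqpq iwf xij fht lqu vaeu ikqb bhlh ewaq
Hunk 5: at line 11 remove [ikqb] add [lrxzl,lvhch] -> 16 lines: bpnm gta nwdm oidov bfshl ctt jhqpq iwf xij fht lqu vaeu lrxzl lvhch bhlh ewaq
Hunk 6: at line 9 remove [lqu] add [joe,ycs] -> 17 lines: bpnm gta nwdm oidov bfshl ctt jhqpq iwf xij fht joe ycs vaeu lrxzl lvhch bhlh ewaq
Hunk 7: at line 10 remove [joe] add [mpy] -> 17 lines: bpnm gta nwdm oidov bfshl ctt jhqpq iwf xij fht mpy ycs vaeu lrxzl lvhch bhlh ewaq
Final line 8: iwf

Answer: iwf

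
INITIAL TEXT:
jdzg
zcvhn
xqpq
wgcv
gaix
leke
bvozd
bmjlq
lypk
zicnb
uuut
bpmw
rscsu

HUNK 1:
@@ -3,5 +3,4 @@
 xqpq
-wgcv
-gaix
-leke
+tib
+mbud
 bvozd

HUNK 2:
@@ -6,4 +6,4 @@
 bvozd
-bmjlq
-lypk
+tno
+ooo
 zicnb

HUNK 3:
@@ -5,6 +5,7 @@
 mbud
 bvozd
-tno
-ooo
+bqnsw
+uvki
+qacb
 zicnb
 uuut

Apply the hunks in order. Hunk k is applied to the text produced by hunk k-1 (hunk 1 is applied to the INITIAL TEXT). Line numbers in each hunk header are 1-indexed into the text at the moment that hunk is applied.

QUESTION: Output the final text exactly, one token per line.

Answer: jdzg
zcvhn
xqpq
tib
mbud
bvozd
bqnsw
uvki
qacb
zicnb
uuut
bpmw
rscsu

Derivation:
Hunk 1: at line 3 remove [wgcv,gaix,leke] add [tib,mbud] -> 12 lines: jdzg zcvhn xqpq tib mbud bvozd bmjlq lypk zicnb uuut bpmw rscsu
Hunk 2: at line 6 remove [bmjlq,lypk] add [tno,ooo] -> 12 lines: jdzg zcvhn xqpq tib mbud bvozd tno ooo zicnb uuut bpmw rscsu
Hunk 3: at line 5 remove [tno,ooo] add [bqnsw,uvki,qacb] -> 13 lines: jdzg zcvhn xqpq tib mbud bvozd bqnsw uvki qacb zicnb uuut bpmw rscsu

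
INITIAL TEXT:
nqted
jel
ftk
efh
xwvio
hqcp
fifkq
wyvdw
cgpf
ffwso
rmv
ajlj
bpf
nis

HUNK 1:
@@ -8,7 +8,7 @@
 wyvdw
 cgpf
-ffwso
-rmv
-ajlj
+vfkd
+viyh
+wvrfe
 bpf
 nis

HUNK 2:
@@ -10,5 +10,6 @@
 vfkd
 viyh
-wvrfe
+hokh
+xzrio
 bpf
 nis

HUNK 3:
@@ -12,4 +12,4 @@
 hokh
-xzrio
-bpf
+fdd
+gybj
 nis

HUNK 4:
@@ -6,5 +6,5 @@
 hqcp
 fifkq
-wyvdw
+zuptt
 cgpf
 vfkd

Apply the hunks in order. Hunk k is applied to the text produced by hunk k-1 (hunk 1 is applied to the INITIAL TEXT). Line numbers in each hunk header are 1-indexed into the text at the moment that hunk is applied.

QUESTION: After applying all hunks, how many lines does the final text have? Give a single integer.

Answer: 15

Derivation:
Hunk 1: at line 8 remove [ffwso,rmv,ajlj] add [vfkd,viyh,wvrfe] -> 14 lines: nqted jel ftk efh xwvio hqcp fifkq wyvdw cgpf vfkd viyh wvrfe bpf nis
Hunk 2: at line 10 remove [wvrfe] add [hokh,xzrio] -> 15 lines: nqted jel ftk efh xwvio hqcp fifkq wyvdw cgpf vfkd viyh hokh xzrio bpf nis
Hunk 3: at line 12 remove [xzrio,bpf] add [fdd,gybj] -> 15 lines: nqted jel ftk efh xwvio hqcp fifkq wyvdw cgpf vfkd viyh hokh fdd gybj nis
Hunk 4: at line 6 remove [wyvdw] add [zuptt] -> 15 lines: nqted jel ftk efh xwvio hqcp fifkq zuptt cgpf vfkd viyh hokh fdd gybj nis
Final line count: 15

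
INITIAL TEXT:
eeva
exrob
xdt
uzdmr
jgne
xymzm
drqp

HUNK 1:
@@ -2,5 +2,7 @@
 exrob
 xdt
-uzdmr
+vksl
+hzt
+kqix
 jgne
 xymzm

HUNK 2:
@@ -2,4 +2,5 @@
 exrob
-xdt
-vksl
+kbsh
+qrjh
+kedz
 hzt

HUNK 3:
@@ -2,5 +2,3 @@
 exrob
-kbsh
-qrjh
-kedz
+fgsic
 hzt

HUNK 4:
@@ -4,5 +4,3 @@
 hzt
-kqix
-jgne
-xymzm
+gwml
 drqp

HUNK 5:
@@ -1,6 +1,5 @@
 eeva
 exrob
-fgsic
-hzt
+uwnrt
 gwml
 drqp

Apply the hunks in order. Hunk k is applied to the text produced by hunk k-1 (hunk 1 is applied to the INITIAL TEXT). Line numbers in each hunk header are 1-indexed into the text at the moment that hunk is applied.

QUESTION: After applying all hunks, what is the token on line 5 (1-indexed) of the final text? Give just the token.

Hunk 1: at line 2 remove [uzdmr] add [vksl,hzt,kqix] -> 9 lines: eeva exrob xdt vksl hzt kqix jgne xymzm drqp
Hunk 2: at line 2 remove [xdt,vksl] add [kbsh,qrjh,kedz] -> 10 lines: eeva exrob kbsh qrjh kedz hzt kqix jgne xymzm drqp
Hunk 3: at line 2 remove [kbsh,qrjh,kedz] add [fgsic] -> 8 lines: eeva exrob fgsic hzt kqix jgne xymzm drqp
Hunk 4: at line 4 remove [kqix,jgne,xymzm] add [gwml] -> 6 lines: eeva exrob fgsic hzt gwml drqp
Hunk 5: at line 1 remove [fgsic,hzt] add [uwnrt] -> 5 lines: eeva exrob uwnrt gwml drqp
Final line 5: drqp

Answer: drqp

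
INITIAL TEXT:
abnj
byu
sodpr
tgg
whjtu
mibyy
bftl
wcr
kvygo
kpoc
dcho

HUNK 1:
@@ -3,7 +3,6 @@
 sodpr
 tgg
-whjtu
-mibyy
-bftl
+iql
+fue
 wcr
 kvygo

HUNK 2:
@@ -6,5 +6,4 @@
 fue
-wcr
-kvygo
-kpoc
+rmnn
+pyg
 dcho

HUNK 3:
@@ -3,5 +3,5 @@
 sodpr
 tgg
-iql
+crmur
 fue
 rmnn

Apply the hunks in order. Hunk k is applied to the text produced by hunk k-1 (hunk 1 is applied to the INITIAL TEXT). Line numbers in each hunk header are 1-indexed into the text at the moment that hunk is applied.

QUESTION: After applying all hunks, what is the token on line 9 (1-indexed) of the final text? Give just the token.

Hunk 1: at line 3 remove [whjtu,mibyy,bftl] add [iql,fue] -> 10 lines: abnj byu sodpr tgg iql fue wcr kvygo kpoc dcho
Hunk 2: at line 6 remove [wcr,kvygo,kpoc] add [rmnn,pyg] -> 9 lines: abnj byu sodpr tgg iql fue rmnn pyg dcho
Hunk 3: at line 3 remove [iql] add [crmur] -> 9 lines: abnj byu sodpr tgg crmur fue rmnn pyg dcho
Final line 9: dcho

Answer: dcho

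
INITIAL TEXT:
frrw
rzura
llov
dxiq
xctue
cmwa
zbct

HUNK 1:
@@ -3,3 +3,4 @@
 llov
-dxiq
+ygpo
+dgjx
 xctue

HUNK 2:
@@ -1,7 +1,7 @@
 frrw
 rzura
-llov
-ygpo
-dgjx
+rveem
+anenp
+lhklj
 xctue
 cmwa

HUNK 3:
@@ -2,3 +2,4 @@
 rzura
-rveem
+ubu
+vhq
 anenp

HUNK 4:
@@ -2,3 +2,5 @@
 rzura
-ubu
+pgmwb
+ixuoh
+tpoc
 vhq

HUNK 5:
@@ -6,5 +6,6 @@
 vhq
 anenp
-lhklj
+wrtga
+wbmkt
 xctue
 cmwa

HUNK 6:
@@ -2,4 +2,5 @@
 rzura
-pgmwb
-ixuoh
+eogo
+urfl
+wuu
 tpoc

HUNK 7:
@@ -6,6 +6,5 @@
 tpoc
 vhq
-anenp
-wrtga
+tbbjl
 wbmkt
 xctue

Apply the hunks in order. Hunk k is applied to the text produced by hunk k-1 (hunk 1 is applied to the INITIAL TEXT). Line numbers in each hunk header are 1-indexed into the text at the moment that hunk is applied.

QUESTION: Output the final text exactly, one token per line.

Hunk 1: at line 3 remove [dxiq] add [ygpo,dgjx] -> 8 lines: frrw rzura llov ygpo dgjx xctue cmwa zbct
Hunk 2: at line 1 remove [llov,ygpo,dgjx] add [rveem,anenp,lhklj] -> 8 lines: frrw rzura rveem anenp lhklj xctue cmwa zbct
Hunk 3: at line 2 remove [rveem] add [ubu,vhq] -> 9 lines: frrw rzura ubu vhq anenp lhklj xctue cmwa zbct
Hunk 4: at line 2 remove [ubu] add [pgmwb,ixuoh,tpoc] -> 11 lines: frrw rzura pgmwb ixuoh tpoc vhq anenp lhklj xctue cmwa zbct
Hunk 5: at line 6 remove [lhklj] add [wrtga,wbmkt] -> 12 lines: frrw rzura pgmwb ixuoh tpoc vhq anenp wrtga wbmkt xctue cmwa zbct
Hunk 6: at line 2 remove [pgmwb,ixuoh] add [eogo,urfl,wuu] -> 13 lines: frrw rzura eogo urfl wuu tpoc vhq anenp wrtga wbmkt xctue cmwa zbct
Hunk 7: at line 6 remove [anenp,wrtga] add [tbbjl] -> 12 lines: frrw rzura eogo urfl wuu tpoc vhq tbbjl wbmkt xctue cmwa zbct

Answer: frrw
rzura
eogo
urfl
wuu
tpoc
vhq
tbbjl
wbmkt
xctue
cmwa
zbct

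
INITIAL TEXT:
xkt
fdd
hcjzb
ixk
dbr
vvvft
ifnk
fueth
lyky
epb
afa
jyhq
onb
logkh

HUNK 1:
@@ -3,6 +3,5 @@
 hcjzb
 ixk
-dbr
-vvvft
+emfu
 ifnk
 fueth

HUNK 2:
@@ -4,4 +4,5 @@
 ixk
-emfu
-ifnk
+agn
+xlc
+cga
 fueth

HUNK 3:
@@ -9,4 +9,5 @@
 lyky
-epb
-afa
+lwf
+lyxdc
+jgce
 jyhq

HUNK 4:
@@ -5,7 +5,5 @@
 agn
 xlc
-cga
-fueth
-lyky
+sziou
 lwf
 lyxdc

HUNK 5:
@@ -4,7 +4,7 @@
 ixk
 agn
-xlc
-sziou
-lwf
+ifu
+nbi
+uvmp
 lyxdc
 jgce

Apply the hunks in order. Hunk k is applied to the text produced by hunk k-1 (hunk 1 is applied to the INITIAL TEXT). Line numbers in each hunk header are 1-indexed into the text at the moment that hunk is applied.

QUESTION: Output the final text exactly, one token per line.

Hunk 1: at line 3 remove [dbr,vvvft] add [emfu] -> 13 lines: xkt fdd hcjzb ixk emfu ifnk fueth lyky epb afa jyhq onb logkh
Hunk 2: at line 4 remove [emfu,ifnk] add [agn,xlc,cga] -> 14 lines: xkt fdd hcjzb ixk agn xlc cga fueth lyky epb afa jyhq onb logkh
Hunk 3: at line 9 remove [epb,afa] add [lwf,lyxdc,jgce] -> 15 lines: xkt fdd hcjzb ixk agn xlc cga fueth lyky lwf lyxdc jgce jyhq onb logkh
Hunk 4: at line 5 remove [cga,fueth,lyky] add [sziou] -> 13 lines: xkt fdd hcjzb ixk agn xlc sziou lwf lyxdc jgce jyhq onb logkh
Hunk 5: at line 4 remove [xlc,sziou,lwf] add [ifu,nbi,uvmp] -> 13 lines: xkt fdd hcjzb ixk agn ifu nbi uvmp lyxdc jgce jyhq onb logkh

Answer: xkt
fdd
hcjzb
ixk
agn
ifu
nbi
uvmp
lyxdc
jgce
jyhq
onb
logkh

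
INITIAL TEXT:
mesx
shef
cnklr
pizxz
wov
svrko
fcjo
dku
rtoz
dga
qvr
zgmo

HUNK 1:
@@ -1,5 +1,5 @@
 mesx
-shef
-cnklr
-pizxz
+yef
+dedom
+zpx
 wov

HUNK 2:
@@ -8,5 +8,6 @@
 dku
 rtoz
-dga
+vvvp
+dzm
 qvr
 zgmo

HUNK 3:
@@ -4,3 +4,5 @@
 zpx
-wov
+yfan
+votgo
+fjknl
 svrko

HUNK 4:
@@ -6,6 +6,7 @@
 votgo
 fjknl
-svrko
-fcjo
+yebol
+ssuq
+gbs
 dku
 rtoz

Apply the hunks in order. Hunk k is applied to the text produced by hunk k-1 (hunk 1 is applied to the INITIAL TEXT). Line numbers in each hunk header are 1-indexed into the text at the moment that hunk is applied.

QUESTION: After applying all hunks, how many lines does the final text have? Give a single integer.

Answer: 16

Derivation:
Hunk 1: at line 1 remove [shef,cnklr,pizxz] add [yef,dedom,zpx] -> 12 lines: mesx yef dedom zpx wov svrko fcjo dku rtoz dga qvr zgmo
Hunk 2: at line 8 remove [dga] add [vvvp,dzm] -> 13 lines: mesx yef dedom zpx wov svrko fcjo dku rtoz vvvp dzm qvr zgmo
Hunk 3: at line 4 remove [wov] add [yfan,votgo,fjknl] -> 15 lines: mesx yef dedom zpx yfan votgo fjknl svrko fcjo dku rtoz vvvp dzm qvr zgmo
Hunk 4: at line 6 remove [svrko,fcjo] add [yebol,ssuq,gbs] -> 16 lines: mesx yef dedom zpx yfan votgo fjknl yebol ssuq gbs dku rtoz vvvp dzm qvr zgmo
Final line count: 16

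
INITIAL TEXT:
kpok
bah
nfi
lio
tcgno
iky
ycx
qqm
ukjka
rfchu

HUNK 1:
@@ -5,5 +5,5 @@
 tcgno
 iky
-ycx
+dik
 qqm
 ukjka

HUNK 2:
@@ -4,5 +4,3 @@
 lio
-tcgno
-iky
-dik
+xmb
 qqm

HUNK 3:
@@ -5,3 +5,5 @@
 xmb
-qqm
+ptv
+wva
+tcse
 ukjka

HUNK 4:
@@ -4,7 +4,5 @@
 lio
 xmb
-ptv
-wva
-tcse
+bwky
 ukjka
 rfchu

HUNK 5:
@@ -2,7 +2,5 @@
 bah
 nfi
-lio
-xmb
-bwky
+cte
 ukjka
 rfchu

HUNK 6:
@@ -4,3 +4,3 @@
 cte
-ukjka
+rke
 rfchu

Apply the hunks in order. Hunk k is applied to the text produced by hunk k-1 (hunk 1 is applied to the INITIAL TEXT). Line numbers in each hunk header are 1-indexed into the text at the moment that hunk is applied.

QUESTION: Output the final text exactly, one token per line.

Hunk 1: at line 5 remove [ycx] add [dik] -> 10 lines: kpok bah nfi lio tcgno iky dik qqm ukjka rfchu
Hunk 2: at line 4 remove [tcgno,iky,dik] add [xmb] -> 8 lines: kpok bah nfi lio xmb qqm ukjka rfchu
Hunk 3: at line 5 remove [qqm] add [ptv,wva,tcse] -> 10 lines: kpok bah nfi lio xmb ptv wva tcse ukjka rfchu
Hunk 4: at line 4 remove [ptv,wva,tcse] add [bwky] -> 8 lines: kpok bah nfi lio xmb bwky ukjka rfchu
Hunk 5: at line 2 remove [lio,xmb,bwky] add [cte] -> 6 lines: kpok bah nfi cte ukjka rfchu
Hunk 6: at line 4 remove [ukjka] add [rke] -> 6 lines: kpok bah nfi cte rke rfchu

Answer: kpok
bah
nfi
cte
rke
rfchu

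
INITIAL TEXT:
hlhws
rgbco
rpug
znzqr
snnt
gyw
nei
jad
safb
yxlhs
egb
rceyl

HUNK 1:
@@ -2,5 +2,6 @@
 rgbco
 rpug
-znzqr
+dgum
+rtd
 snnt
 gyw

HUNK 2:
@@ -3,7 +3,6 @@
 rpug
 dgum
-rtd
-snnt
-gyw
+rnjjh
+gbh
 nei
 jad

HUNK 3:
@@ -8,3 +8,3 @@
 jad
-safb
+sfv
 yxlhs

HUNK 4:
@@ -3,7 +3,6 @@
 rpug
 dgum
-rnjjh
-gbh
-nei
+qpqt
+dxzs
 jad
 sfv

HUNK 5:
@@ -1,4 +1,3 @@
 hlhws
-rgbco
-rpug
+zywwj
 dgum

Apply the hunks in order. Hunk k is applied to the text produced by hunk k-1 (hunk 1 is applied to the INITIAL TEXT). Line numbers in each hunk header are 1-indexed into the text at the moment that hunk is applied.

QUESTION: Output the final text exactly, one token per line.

Hunk 1: at line 2 remove [znzqr] add [dgum,rtd] -> 13 lines: hlhws rgbco rpug dgum rtd snnt gyw nei jad safb yxlhs egb rceyl
Hunk 2: at line 3 remove [rtd,snnt,gyw] add [rnjjh,gbh] -> 12 lines: hlhws rgbco rpug dgum rnjjh gbh nei jad safb yxlhs egb rceyl
Hunk 3: at line 8 remove [safb] add [sfv] -> 12 lines: hlhws rgbco rpug dgum rnjjh gbh nei jad sfv yxlhs egb rceyl
Hunk 4: at line 3 remove [rnjjh,gbh,nei] add [qpqt,dxzs] -> 11 lines: hlhws rgbco rpug dgum qpqt dxzs jad sfv yxlhs egb rceyl
Hunk 5: at line 1 remove [rgbco,rpug] add [zywwj] -> 10 lines: hlhws zywwj dgum qpqt dxzs jad sfv yxlhs egb rceyl

Answer: hlhws
zywwj
dgum
qpqt
dxzs
jad
sfv
yxlhs
egb
rceyl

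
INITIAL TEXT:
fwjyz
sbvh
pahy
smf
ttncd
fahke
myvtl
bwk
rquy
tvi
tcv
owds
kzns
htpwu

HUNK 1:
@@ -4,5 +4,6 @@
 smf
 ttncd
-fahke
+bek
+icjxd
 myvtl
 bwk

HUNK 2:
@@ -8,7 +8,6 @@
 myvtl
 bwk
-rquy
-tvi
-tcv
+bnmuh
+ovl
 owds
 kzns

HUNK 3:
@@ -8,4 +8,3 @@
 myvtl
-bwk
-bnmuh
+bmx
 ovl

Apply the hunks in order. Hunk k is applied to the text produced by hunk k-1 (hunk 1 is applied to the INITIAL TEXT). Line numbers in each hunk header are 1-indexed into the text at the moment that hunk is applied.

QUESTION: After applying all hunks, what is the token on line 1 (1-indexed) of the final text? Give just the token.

Answer: fwjyz

Derivation:
Hunk 1: at line 4 remove [fahke] add [bek,icjxd] -> 15 lines: fwjyz sbvh pahy smf ttncd bek icjxd myvtl bwk rquy tvi tcv owds kzns htpwu
Hunk 2: at line 8 remove [rquy,tvi,tcv] add [bnmuh,ovl] -> 14 lines: fwjyz sbvh pahy smf ttncd bek icjxd myvtl bwk bnmuh ovl owds kzns htpwu
Hunk 3: at line 8 remove [bwk,bnmuh] add [bmx] -> 13 lines: fwjyz sbvh pahy smf ttncd bek icjxd myvtl bmx ovl owds kzns htpwu
Final line 1: fwjyz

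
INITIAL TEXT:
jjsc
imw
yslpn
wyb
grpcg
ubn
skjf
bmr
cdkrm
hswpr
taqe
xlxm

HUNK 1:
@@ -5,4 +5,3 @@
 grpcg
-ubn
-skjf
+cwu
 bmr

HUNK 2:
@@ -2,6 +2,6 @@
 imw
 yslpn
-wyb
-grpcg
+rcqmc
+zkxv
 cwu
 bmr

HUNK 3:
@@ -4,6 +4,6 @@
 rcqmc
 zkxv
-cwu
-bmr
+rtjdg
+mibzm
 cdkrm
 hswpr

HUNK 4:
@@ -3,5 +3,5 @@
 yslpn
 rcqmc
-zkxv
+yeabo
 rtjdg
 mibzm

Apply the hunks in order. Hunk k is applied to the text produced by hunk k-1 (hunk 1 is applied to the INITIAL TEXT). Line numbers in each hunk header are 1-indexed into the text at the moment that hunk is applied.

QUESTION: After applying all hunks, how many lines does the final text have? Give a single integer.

Answer: 11

Derivation:
Hunk 1: at line 5 remove [ubn,skjf] add [cwu] -> 11 lines: jjsc imw yslpn wyb grpcg cwu bmr cdkrm hswpr taqe xlxm
Hunk 2: at line 2 remove [wyb,grpcg] add [rcqmc,zkxv] -> 11 lines: jjsc imw yslpn rcqmc zkxv cwu bmr cdkrm hswpr taqe xlxm
Hunk 3: at line 4 remove [cwu,bmr] add [rtjdg,mibzm] -> 11 lines: jjsc imw yslpn rcqmc zkxv rtjdg mibzm cdkrm hswpr taqe xlxm
Hunk 4: at line 3 remove [zkxv] add [yeabo] -> 11 lines: jjsc imw yslpn rcqmc yeabo rtjdg mibzm cdkrm hswpr taqe xlxm
Final line count: 11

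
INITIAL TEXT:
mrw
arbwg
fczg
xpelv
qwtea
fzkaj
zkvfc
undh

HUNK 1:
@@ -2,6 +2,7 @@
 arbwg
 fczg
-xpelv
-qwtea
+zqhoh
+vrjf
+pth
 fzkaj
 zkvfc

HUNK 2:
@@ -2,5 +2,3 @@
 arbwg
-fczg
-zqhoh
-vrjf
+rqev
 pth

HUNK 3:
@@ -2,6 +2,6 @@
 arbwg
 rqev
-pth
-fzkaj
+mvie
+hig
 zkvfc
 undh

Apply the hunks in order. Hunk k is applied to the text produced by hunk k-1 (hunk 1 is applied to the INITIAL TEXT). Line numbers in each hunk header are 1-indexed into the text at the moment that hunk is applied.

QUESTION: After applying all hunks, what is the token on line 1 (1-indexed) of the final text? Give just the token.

Answer: mrw

Derivation:
Hunk 1: at line 2 remove [xpelv,qwtea] add [zqhoh,vrjf,pth] -> 9 lines: mrw arbwg fczg zqhoh vrjf pth fzkaj zkvfc undh
Hunk 2: at line 2 remove [fczg,zqhoh,vrjf] add [rqev] -> 7 lines: mrw arbwg rqev pth fzkaj zkvfc undh
Hunk 3: at line 2 remove [pth,fzkaj] add [mvie,hig] -> 7 lines: mrw arbwg rqev mvie hig zkvfc undh
Final line 1: mrw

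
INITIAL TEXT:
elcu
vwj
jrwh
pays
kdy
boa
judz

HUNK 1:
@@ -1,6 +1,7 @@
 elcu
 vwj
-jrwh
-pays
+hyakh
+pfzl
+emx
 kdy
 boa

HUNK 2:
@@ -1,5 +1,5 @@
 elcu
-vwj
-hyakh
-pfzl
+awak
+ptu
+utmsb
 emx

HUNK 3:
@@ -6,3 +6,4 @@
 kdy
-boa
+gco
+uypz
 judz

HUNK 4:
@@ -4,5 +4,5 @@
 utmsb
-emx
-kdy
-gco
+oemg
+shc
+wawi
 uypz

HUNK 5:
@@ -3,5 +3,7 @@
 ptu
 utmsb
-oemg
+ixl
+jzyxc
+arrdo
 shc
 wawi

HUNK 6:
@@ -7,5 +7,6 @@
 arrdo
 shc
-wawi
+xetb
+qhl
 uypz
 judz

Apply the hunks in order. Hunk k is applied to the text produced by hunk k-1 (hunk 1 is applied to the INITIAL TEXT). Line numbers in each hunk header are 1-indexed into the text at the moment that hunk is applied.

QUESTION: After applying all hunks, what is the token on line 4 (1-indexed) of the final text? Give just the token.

Hunk 1: at line 1 remove [jrwh,pays] add [hyakh,pfzl,emx] -> 8 lines: elcu vwj hyakh pfzl emx kdy boa judz
Hunk 2: at line 1 remove [vwj,hyakh,pfzl] add [awak,ptu,utmsb] -> 8 lines: elcu awak ptu utmsb emx kdy boa judz
Hunk 3: at line 6 remove [boa] add [gco,uypz] -> 9 lines: elcu awak ptu utmsb emx kdy gco uypz judz
Hunk 4: at line 4 remove [emx,kdy,gco] add [oemg,shc,wawi] -> 9 lines: elcu awak ptu utmsb oemg shc wawi uypz judz
Hunk 5: at line 3 remove [oemg] add [ixl,jzyxc,arrdo] -> 11 lines: elcu awak ptu utmsb ixl jzyxc arrdo shc wawi uypz judz
Hunk 6: at line 7 remove [wawi] add [xetb,qhl] -> 12 lines: elcu awak ptu utmsb ixl jzyxc arrdo shc xetb qhl uypz judz
Final line 4: utmsb

Answer: utmsb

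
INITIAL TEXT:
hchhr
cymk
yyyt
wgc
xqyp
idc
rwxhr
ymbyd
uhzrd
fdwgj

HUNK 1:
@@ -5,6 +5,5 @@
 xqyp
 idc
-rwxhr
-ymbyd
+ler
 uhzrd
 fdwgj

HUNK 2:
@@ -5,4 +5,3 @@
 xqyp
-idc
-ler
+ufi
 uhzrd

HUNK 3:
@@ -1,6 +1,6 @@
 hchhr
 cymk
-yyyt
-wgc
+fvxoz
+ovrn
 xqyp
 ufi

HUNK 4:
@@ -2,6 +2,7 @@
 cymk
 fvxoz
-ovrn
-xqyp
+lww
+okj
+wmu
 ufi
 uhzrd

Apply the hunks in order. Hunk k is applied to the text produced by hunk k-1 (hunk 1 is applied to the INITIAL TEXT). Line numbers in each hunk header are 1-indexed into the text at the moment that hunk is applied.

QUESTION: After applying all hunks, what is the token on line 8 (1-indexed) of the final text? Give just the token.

Answer: uhzrd

Derivation:
Hunk 1: at line 5 remove [rwxhr,ymbyd] add [ler] -> 9 lines: hchhr cymk yyyt wgc xqyp idc ler uhzrd fdwgj
Hunk 2: at line 5 remove [idc,ler] add [ufi] -> 8 lines: hchhr cymk yyyt wgc xqyp ufi uhzrd fdwgj
Hunk 3: at line 1 remove [yyyt,wgc] add [fvxoz,ovrn] -> 8 lines: hchhr cymk fvxoz ovrn xqyp ufi uhzrd fdwgj
Hunk 4: at line 2 remove [ovrn,xqyp] add [lww,okj,wmu] -> 9 lines: hchhr cymk fvxoz lww okj wmu ufi uhzrd fdwgj
Final line 8: uhzrd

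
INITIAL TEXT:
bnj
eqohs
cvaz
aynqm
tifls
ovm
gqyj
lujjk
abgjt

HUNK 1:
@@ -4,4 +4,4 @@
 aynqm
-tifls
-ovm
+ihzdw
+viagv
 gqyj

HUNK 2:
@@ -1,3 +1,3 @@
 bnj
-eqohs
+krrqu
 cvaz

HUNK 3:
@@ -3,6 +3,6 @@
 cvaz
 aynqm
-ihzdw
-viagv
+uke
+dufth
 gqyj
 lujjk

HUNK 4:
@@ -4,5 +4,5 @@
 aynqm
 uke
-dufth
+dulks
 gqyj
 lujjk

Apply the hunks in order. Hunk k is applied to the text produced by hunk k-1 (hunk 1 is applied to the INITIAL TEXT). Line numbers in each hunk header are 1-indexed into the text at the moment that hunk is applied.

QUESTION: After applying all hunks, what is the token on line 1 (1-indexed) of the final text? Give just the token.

Hunk 1: at line 4 remove [tifls,ovm] add [ihzdw,viagv] -> 9 lines: bnj eqohs cvaz aynqm ihzdw viagv gqyj lujjk abgjt
Hunk 2: at line 1 remove [eqohs] add [krrqu] -> 9 lines: bnj krrqu cvaz aynqm ihzdw viagv gqyj lujjk abgjt
Hunk 3: at line 3 remove [ihzdw,viagv] add [uke,dufth] -> 9 lines: bnj krrqu cvaz aynqm uke dufth gqyj lujjk abgjt
Hunk 4: at line 4 remove [dufth] add [dulks] -> 9 lines: bnj krrqu cvaz aynqm uke dulks gqyj lujjk abgjt
Final line 1: bnj

Answer: bnj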